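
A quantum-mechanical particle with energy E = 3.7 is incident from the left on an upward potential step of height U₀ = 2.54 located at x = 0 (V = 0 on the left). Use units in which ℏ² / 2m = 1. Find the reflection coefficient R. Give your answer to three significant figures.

R = 0.0796

The wavenumbers are k₁ = √(2mE)/ℏ = 1.924 on the left and k₂ = √(2m(E − U₀))/ℏ = 1.077 on the right.
Matching ψ and ψ′ at x = 0 gives r = (k₁ − k₂)/(k₁ + k₂), so R = r² = 0.07959 and T = 1 − R = 0.9204.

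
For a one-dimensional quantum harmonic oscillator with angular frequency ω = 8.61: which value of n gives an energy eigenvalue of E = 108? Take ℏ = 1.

n = 12

E_n = ℏω(n + ½) ⇒ n = E/(ℏω) − ½ = 108/8.61 − 0.5 = 12.044 → n = 12.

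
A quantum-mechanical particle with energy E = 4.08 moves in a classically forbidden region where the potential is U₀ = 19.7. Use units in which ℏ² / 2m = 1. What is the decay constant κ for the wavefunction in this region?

Since E < U₀ the TISE in this region is ψ'' = κ²ψ with κ = √(2m(U₀ − E))/ℏ.
κ = √(2 × 0.5 × 15.62) = 3.952.

κ = 3.95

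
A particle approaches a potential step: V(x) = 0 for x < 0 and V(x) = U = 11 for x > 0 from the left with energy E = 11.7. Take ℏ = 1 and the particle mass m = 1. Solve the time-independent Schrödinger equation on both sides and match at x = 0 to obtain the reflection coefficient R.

R = 0.368

The wavenumbers are k₁ = √(2mE)/ℏ = 4.837 on the left and k₂ = √(2m(E − U))/ℏ = 1.183 on the right.
Matching ψ and ψ′ at x = 0 gives r = (k₁ − k₂)/(k₁ + k₂), so R = r² = 0.3684 and T = 1 − R = 0.6316.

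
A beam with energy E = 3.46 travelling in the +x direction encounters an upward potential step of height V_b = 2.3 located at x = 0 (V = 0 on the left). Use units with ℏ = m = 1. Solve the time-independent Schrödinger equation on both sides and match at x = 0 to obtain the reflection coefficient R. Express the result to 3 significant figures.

The wavenumbers are k₁ = √(2mE)/ℏ = 2.631 on the left and k₂ = √(2m(E − V_b))/ℏ = 1.523 on the right.
Matching ψ and ψ′ at x = 0 gives r = (k₁ − k₂)/(k₁ + k₂), so R = r² = 0.07108 and T = 1 − R = 0.9289.

R = 0.0711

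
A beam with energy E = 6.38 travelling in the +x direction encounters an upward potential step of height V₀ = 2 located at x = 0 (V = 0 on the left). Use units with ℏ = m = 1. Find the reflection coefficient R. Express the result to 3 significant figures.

The wavenumbers are k₁ = √(2mE)/ℏ = 3.572 on the left and k₂ = √(2m(E − V₀))/ℏ = 2.960 on the right.
Matching ψ and ψ′ at x = 0 gives r = (k₁ − k₂)/(k₁ + k₂), so R = r² = 0.008790 and T = 1 − R = 0.9912.

R = 0.00879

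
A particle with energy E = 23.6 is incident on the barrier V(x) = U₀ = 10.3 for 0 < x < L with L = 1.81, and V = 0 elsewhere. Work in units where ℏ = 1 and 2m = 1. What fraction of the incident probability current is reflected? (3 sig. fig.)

Above the barrier the interior wavenumber is k₂ = √(2m(E − U₀))/ℏ = 3.647, giving phase k₂L = 6.601.
T = [1 + U₀² sin²(k₂L) / (4E(E − U₀))]⁻¹ = 1/1.008 = 0.992.
R = 1 − T = 0.00818.

R = 0.00818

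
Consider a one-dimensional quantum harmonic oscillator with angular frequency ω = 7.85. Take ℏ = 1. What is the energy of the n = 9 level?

Using E_n = (n + ½)ℏω: E_9 = 9.5 × 7.85 = 74.58.

E = 74.6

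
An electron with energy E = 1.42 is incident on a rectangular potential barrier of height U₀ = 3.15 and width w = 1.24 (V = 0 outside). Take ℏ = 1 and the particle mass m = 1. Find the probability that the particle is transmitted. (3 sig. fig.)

T = 0.0385

E < U₀: inside the barrier ψ ∝ e^{±κx} with κ = √(2m(U₀ − E))/ℏ = 1.860.
κw = 2.307, sinh(κw) = 4.970.
The exact tunnelling result is T⁻¹ = 1 + U₀² sinh²(κw) / [4E(U₀ − E)] = 25.94, so T = 0.0385.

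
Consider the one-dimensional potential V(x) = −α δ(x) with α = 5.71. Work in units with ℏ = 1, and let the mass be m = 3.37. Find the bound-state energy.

For x ≠ 0 the bound state is ψ ∝ e^{−κ|x|}; integrating the TISE across the delta gives the cusp condition 2κ = 2mα/ℏ², so κ = 19.24.
Then E = −ℏ²κ²/(2m) = −mα²/(2ℏ²) = -54.94.

E = -54.9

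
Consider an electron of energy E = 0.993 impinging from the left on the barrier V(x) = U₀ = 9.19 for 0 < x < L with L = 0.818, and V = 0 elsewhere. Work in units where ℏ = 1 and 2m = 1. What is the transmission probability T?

T = 0.0143

Since E < U₀ the interior solution is evanescent with decay constant κ = √(2m(U₀ − E))/ℏ = 2.863.
κL = 2.342, sinh(κL) = 5.153.
The exact tunnelling result is T⁻¹ = 1 + U₀² sinh²(κL) / [4E(U₀ − E)] = 69.87, so T = 0.0143.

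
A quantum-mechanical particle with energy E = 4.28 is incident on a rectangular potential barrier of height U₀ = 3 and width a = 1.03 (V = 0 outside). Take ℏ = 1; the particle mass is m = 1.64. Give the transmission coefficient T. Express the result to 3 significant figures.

T = 0.768

E > U₀: inside the barrier k₂ = √(2m(E − U₀))/ℏ = 2.049, k₂a = 2.110.
T = [1 + U₀² sin²(k₂a) / (4E(E − U₀))]⁻¹ = 1/1.302 = 0.768.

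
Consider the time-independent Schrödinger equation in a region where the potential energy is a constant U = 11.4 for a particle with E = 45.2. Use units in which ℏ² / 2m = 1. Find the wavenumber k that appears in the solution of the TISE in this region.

k = 5.81

With E > U the solution is oscillatory, ψ ∝ e^{±ikx} with k = √(2m(E − U))/ℏ.
k = √(2 × 0.5 × 33.8) = 5.814.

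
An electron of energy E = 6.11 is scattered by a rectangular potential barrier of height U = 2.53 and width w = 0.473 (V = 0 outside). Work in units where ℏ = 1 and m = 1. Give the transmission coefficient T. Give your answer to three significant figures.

T = 0.938

Above the barrier the interior wavenumber is k₂ = √(2m(E − U))/ℏ = 2.676, giving phase k₂w = 1.266.
Matching at both interfaces gives T⁻¹ = 1 + U² sin²(k₂w) / [4E(E − U)] = 1.067, hence T = 0.938.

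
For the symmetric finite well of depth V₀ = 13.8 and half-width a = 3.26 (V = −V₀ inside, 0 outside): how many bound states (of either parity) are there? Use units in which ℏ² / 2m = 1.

Define the well-strength parameter z₀ = (a/ℏ)√(2mV₀) = 3.26 × √(2·0.5·13.8) = 12.11.
A new bound state (alternating even/odd) appears each time z₀ passes a multiple of π/2, so N = ⌊2z₀/π⌋ + 1 = ⌊7.710⌋ + 1 = 8.

N = 8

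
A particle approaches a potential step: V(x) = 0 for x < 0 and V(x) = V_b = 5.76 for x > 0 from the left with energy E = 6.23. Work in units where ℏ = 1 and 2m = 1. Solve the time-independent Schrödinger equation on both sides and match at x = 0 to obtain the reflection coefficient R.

R = 0.324

The wavenumbers are k₁ = √(2mE)/ℏ = 2.496 on the left and k₂ = √(2m(E − V_b))/ℏ = 0.6856 on the right.
Continuity of ψ and ψ′ at the step yields the reflection amplitude r = (k₁ − k₂)/(k₁ + k₂) = 0.5690; thus R = |r|² = 0.3238, T = 0.6762.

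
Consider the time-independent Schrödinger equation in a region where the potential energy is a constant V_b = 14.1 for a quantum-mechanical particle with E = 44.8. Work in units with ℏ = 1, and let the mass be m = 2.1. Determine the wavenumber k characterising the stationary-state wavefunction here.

With E > V_b the solution is oscillatory, ψ ∝ e^{±ikx} with k = √(2m(E − V_b))/ℏ.
k = √(2 × 2.1 × 30.7) = 11.36.

k = 11.4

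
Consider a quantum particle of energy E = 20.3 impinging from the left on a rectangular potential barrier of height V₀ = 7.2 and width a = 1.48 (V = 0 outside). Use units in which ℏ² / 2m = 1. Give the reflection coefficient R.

E > V₀: inside the barrier k₂ = √(2m(E − V₀))/ℏ = 3.619, k₂a = 5.357.
T = [1 + V₀² sin²(k₂a) / (4E(E − V₀))]⁻¹ = 1/1.031 = 0.970.
R = 1 − T = 0.0302.

R = 0.0302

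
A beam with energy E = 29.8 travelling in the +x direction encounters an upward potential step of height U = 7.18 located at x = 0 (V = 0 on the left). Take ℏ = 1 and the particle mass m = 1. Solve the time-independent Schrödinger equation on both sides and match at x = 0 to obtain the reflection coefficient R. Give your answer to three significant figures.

R = 0.00473

On each side the TISE gives plane waves with k = √(2m(E − V))/ℏ: k₁ = √(2·1·29.8) = 7.720, k₂ = √(2·1·22.62) = 6.726.
Continuity of ψ and ψ′ at the step yields the reflection amplitude r = (k₁ − k₂)/(k₁ + k₂) = 0.06881; thus R = |r|² = 0.004735, T = 0.9953.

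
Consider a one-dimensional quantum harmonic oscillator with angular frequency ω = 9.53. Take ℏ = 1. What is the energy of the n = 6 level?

E = 61.9

Using E_n = (n + ½)ℏω: E_6 = 6.5 × 9.53 = 61.95.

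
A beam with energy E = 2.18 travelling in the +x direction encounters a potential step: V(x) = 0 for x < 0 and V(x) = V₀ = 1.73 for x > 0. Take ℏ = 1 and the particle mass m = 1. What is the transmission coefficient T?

On each side the TISE gives plane waves with k = √(2m(E − V))/ℏ: k₁ = √(2·1·2.18) = 2.088, k₂ = √(2·1·0.45) = 0.9487.
Continuity of ψ and ψ′ at the step yields the reflection amplitude r = (k₁ − k₂)/(k₁ + k₂) = 0.3752; thus R = |r|² = 0.1408, T = 0.8592.

T = 0.859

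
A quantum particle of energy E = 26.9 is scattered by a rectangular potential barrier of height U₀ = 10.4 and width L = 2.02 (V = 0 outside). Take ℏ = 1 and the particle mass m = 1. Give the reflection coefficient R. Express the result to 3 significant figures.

R = 0.0394

Above the barrier the interior wavenumber is k₂ = √(2m(E − U₀))/ℏ = 5.745, giving phase k₂L = 11.60.
Matching at both interfaces gives T⁻¹ = 1 + U₀² sin²(k₂L) / [4E(E − U₀)] = 1.041, hence T = 0.961.
R = 1 − T = 0.0394.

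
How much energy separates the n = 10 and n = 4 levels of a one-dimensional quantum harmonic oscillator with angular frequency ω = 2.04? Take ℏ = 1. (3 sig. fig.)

ΔE = 12.2

E_n = ℏω(n + ½), so ΔE = (10 − 4) ℏω = 6 × 2.04 = 12.24.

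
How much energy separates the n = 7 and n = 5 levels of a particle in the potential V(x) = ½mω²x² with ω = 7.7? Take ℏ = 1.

ΔE = 15.4

E_n = ℏω(n + ½), so ΔE = (7 − 5) ℏω = 2 × 7.7 = 15.40.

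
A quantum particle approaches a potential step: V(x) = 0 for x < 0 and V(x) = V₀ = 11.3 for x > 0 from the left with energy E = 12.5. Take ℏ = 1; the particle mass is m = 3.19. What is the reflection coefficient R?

The wavenumbers are k₁ = √(2mE)/ℏ = 8.930 on the left and k₂ = √(2m(E − V₀))/ℏ = 2.767 on the right.
Matching ψ and ψ′ at x = 0 gives r = (k₁ − k₂)/(k₁ + k₂), so R = r² = 0.2776 and T = 1 − R = 0.7224.

R = 0.278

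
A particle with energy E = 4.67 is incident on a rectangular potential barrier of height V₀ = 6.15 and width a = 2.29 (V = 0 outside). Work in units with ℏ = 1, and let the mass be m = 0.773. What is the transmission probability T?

E < V₀: inside the barrier ψ ∝ e^{±κx} with κ = √(2m(V₀ − E))/ℏ = 1.513.
κa = 3.464, sinh(κa) = 15.96.
The exact tunnelling result is T⁻¹ = 1 + V₀² sinh²(κa) / [4E(V₀ − E)] = 349.3, so T = 0.00286.

T = 0.00286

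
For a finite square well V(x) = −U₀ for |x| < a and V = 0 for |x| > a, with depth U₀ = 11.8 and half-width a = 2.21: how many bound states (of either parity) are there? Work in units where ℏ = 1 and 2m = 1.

N = 5

Define the well-strength parameter z₀ = (a/ℏ)√(2mU₀) = 2.21 × √(2·0.5·11.8) = 7.592.
The even/odd transcendental equations gain one root per π/2 in z₀, giving N = 1 + ⌊2z₀/π⌋ = 1 + ⌊4.833⌋ = 5.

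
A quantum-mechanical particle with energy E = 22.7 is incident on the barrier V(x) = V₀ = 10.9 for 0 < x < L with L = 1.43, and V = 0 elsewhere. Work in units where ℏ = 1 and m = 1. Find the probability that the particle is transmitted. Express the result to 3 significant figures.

T = 0.960

Above the barrier the interior wavenumber is k₂ = √(2m(E − V₀))/ℏ = 4.858, giving phase k₂L = 6.947.
T = [1 + V₀² sin²(k₂L) / (4E(E − V₀))]⁻¹ = 1/1.042 = 0.960.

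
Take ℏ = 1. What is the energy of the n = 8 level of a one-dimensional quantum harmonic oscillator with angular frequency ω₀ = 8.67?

E = 73.7

Using E_n = (n + ½)ℏω₀: E_8 = 8.5 × 8.67 = 73.70.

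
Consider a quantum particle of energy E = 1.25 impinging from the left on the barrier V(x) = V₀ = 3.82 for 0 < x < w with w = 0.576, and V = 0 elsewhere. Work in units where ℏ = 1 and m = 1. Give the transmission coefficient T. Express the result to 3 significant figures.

T = 0.231

Since E < V₀ the interior solution is evanescent with decay constant κ = √(2m(V₀ − E))/ℏ = 2.267.
κw = 1.306, sinh(κw) = 1.710.
Matching ψ, ψ′ at both faces gives T = [1 + V₀² sinh²(κw) / (4E(V₀ − E))]⁻¹ = 1/4.321 = 0.231.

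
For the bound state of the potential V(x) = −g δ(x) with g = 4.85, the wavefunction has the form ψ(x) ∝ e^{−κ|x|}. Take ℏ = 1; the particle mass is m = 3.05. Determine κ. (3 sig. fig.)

Integrate −(ℏ²/2m)ψ'' − gδ(x)ψ = Eψ from −ε to +ε: the ψ'' term gives ψ'(0⁺) − ψ'(0⁻) and the δ term gives −(2mg/ℏ²)ψ(0).
With ψ ∝ e^{−κ|x|} this yields −2κ = −2mg/ℏ², so κ = mg/ℏ² = 14.79.

κ = 14.8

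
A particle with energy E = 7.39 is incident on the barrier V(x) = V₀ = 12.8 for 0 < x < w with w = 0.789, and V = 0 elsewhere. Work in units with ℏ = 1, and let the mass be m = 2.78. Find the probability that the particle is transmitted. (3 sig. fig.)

T = 0.000680

Since E < V₀ the interior solution is evanescent with decay constant κ = √(2m(V₀ − E))/ℏ = 5.484.
κw = 4.327, sinh(κw) = 37.86.
The exact tunnelling result is T⁻¹ = 1 + V₀² sinh²(κw) / [4E(V₀ − E)] = 1470, so T = 0.000680.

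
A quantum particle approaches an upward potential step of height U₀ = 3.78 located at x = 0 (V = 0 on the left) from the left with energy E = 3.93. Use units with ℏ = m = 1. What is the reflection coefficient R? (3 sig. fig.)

On each side the TISE gives plane waves with k = √(2m(E − V))/ℏ: k₁ = √(2·1·3.93) = 2.804, k₂ = √(2·1·0.15) = 0.5477.
Matching ψ and ψ′ at x = 0 gives r = (k₁ − k₂)/(k₁ + k₂), so R = r² = 0.4531 and T = 1 − R = 0.5469.

R = 0.453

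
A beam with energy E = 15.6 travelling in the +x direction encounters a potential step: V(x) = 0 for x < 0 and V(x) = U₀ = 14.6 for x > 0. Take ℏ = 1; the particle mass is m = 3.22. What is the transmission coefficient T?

T = 0.645

The wavenumbers are k₁ = √(2mE)/ℏ = 10.02 on the left and k₂ = √(2m(E − U₀))/ℏ = 2.538 on the right.
Continuity of ψ and ψ′ at the step yields the reflection amplitude r = (k₁ − k₂)/(k₁ + k₂) = 0.5959; thus R = |r|² = 0.3551, T = 0.6449.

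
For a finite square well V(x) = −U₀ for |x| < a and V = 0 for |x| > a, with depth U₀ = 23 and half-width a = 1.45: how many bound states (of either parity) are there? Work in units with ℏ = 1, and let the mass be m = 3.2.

The dimensionless depth is z₀ = a√(2mU₀)/ℏ = 1.45 × √(147.2) = 17.59.
A new bound state (alternating even/odd) appears each time z₀ passes a multiple of π/2, so N = ⌊2z₀/π⌋ + 1 = ⌊11.20⌋ + 1 = 12.

N = 12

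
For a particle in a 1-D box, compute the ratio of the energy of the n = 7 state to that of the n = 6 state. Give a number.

Since E_n ∝ n², the ratio is (7/6)² = 1.36111.

1.36111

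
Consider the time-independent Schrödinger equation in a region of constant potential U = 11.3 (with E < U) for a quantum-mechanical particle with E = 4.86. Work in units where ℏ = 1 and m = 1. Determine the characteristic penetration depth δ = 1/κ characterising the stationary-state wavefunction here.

Since E < U the TISE in this region is ψ'' = κ²ψ with κ = √(2m(U − E))/ℏ.
κ = √(2 × 1 × 6.44) = 3.589. The penetration depth is δ = 1/κ = 0.279.

δ = 0.279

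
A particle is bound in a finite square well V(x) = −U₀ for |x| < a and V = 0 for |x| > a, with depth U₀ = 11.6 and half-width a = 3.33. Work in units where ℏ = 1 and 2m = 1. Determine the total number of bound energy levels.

Define the well-strength parameter z₀ = (a/ℏ)√(2mU₀) = 3.33 × √(2·0.5·11.6) = 11.34.
A new bound state (alternating even/odd) appears each time z₀ passes a multiple of π/2, so N = ⌊2z₀/π⌋ + 1 = ⌊7.220⌋ + 1 = 8.

N = 8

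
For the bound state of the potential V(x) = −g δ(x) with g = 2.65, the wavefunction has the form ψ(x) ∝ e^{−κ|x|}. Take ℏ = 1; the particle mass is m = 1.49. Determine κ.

κ = 3.95

Integrating the TISE across x = 0 gives the cusp condition ψ'(0⁺) − ψ'(0⁻) = −(2mg/ℏ²)ψ(0).
With ψ ∝ e^{−κ|x|} this yields −2κ = −2mg/ℏ², so κ = mg/ℏ² = 3.949.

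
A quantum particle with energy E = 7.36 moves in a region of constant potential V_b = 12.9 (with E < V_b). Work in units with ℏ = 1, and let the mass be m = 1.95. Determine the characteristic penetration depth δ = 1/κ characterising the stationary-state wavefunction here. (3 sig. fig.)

δ = 0.215

Since E < V_b the TISE in this region is ψ'' = κ²ψ with κ = √(2m(V_b − E))/ℏ.
κ = √(2 × 1.95 × 5.54) = 4.648. The penetration depth is δ = 1/κ = 0.215.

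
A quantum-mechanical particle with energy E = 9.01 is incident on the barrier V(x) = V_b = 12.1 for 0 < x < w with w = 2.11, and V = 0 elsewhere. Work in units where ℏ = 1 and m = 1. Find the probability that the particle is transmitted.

Since E < V_b the interior solution is evanescent with decay constant κ = √(2m(V_b − E))/ℏ = 2.486.
κw = 5.245, sinh(κw) = 94.84.
The exact tunnelling result is T⁻¹ = 1 + V_b² sinh²(κw) / [4E(V_b − E)] = 11830, so T = 0.0000846.

T = 0.0000846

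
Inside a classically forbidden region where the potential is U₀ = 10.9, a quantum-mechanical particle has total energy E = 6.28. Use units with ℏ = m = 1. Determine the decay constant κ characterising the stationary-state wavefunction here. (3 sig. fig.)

Since E < U₀ the TISE in this region is ψ'' = κ²ψ with κ = √(2m(U₀ − E))/ℏ.
κ = √(2 × 1 × 4.62) = 3.040.

κ = 3.04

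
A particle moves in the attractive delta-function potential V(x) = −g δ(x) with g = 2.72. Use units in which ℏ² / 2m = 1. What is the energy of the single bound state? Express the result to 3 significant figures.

E = -1.85

The bound state is ψ(x) = √κ e^{−κ|x|}. The derivative jump ψ'(0⁺) − ψ'(0⁻) = −(2mg/ℏ²)ψ(0) fixes κ = mg/ℏ² = 1.360.
Then E = −ℏ²κ²/(2m) = −mg²/(2ℏ²) = -1.850.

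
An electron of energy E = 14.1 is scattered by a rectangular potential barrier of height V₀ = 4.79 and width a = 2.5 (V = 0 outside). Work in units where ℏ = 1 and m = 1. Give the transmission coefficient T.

E > V₀: inside the barrier k₂ = √(2m(E − V₀))/ℏ = 4.315, k₂a = 10.79.
T = [1 + V₀² sin²(k₂a) / (4E(E − V₀))]⁻¹ = 1/1.042 = 0.960.

T = 0.960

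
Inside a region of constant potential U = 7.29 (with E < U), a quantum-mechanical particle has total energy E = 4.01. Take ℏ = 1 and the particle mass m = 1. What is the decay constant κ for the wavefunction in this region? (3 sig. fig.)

κ = 2.56

Since E < U the TISE in this region is ψ'' = κ²ψ with κ = √(2m(U − E))/ℏ.
κ = √(2 × 1 × 3.28) = 2.561.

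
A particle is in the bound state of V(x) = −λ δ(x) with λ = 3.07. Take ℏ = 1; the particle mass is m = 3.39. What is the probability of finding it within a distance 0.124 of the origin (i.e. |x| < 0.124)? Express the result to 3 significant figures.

The normalised bound state is ψ = √κ e^{−κ|x|} with κ = mλ/ℏ² = 10.41.
P(|x| < d) = ∫_{−d}^{d} κ e^{−2κ|x|} dx = 1 − e^{−2κd} = 1 − e^{−2.581} = 0.9243.

P = 0.924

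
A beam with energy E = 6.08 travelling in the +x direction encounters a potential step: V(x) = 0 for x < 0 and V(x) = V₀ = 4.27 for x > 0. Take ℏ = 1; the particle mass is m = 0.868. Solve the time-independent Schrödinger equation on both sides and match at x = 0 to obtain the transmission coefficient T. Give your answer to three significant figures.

On each side the TISE gives plane waves with k = √(2m(E − V))/ℏ: k₁ = √(2·0.868·6.08) = 3.249, k₂ = √(2·0.868·1.81) = 1.773.
Continuity of ψ and ψ′ at the step yields the reflection amplitude r = (k₁ − k₂)/(k₁ + k₂) = 0.2940; thus R = |r|² = 0.08643, T = 0.9136.

T = 0.914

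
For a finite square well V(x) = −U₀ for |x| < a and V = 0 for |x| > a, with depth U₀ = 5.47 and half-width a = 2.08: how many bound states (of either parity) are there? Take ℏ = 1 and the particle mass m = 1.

The dimensionless depth is z₀ = a√(2mU₀)/ℏ = 2.08 × √(10.94) = 6.880.
The even/odd transcendental equations gain one root per π/2 in z₀, giving N = 1 + ⌊2z₀/π⌋ = 1 + ⌊4.380⌋ = 5.

N = 5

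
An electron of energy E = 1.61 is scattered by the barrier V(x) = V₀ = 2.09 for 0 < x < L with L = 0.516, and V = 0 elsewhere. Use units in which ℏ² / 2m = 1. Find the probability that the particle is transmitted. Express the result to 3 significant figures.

E < V₀: inside the barrier ψ ∝ e^{±κx} with κ = √(2m(V₀ − E))/ℏ = 0.6928.
κL = 0.3575, sinh(κL) = 0.3652.
Matching ψ, ψ′ at both faces gives T = [1 + V₀² sinh²(κL) / (4E(V₀ − E))]⁻¹ = 1/1.188 = 0.841.

T = 0.841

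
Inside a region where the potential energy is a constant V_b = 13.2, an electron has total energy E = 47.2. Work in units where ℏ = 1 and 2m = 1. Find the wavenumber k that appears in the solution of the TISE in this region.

With E > V_b the solution is oscillatory, ψ ∝ e^{±ikx} with k = √(2m(E − V_b))/ℏ.
k = √(2 × 0.5 × 34) = 5.831.

k = 5.83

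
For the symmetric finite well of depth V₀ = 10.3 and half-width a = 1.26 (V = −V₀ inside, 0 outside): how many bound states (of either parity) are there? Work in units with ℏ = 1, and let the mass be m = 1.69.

N = 5

The dimensionless depth is z₀ = a√(2mV₀)/ℏ = 1.26 × √(34.81) = 7.434.
A new bound state (alternating even/odd) appears each time z₀ passes a multiple of π/2, so N = ⌊2z₀/π⌋ + 1 = ⌊4.733⌋ + 1 = 5.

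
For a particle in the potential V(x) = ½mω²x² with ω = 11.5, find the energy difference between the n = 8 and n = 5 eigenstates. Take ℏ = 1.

ΔE = 34.5

E_n = ℏω(n + ½), so ΔE = (8 − 5) ℏω = 3 × 11.5 = 34.50.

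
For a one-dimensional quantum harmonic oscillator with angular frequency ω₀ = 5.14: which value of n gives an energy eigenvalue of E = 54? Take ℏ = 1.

n = 10

E_n = ℏω₀(n + ½) ⇒ n = E/(ℏω₀) − ½ = 54/5.14 − 0.5 = 10.006 → n = 10.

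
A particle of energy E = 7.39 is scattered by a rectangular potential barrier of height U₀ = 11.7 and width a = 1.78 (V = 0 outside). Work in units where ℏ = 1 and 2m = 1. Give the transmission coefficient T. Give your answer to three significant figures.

T = 0.00229

E < U₀: inside the barrier ψ ∝ e^{±κx} with κ = √(2m(U₀ − E))/ℏ = 2.076.
κa = 3.695, sinh(κa) = 20.12.
Matching ψ, ψ′ at both faces gives T = [1 + U₀² sinh²(κa) / (4E(U₀ − E))]⁻¹ = 1/435.9 = 0.00229.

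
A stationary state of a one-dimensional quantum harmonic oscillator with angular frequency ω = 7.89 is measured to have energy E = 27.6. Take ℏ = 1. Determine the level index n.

Invert E_n = (n + ½)ℏω: n = E/ℏω − ½ = 2.998, so n = 3.

n = 3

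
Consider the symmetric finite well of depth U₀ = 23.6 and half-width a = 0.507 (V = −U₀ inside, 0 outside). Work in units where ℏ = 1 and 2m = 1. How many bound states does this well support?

N = 2

Define the well-strength parameter z₀ = (a/ℏ)√(2mU₀) = 0.507 × √(2·0.5·23.6) = 2.463.
The even/odd transcendental equations gain one root per π/2 in z₀, giving N = 1 + ⌊2z₀/π⌋ = 1 + ⌊1.568⌋ = 2.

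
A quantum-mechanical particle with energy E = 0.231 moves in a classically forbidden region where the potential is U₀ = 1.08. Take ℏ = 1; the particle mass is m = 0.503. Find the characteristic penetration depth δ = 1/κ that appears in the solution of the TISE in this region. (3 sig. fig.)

Since E < U₀ the TISE in this region is ψ'' = κ²ψ with κ = √(2m(U₀ − E))/ℏ.
κ = √(2 × 0.503 × 0.849) = 0.9242. The penetration depth is δ = 1/κ = 1.08.

δ = 1.08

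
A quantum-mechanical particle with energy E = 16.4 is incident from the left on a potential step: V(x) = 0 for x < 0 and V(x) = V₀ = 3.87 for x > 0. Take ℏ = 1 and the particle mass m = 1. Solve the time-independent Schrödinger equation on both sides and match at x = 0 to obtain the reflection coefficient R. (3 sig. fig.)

R = 0.00451

On each side the TISE gives plane waves with k = √(2m(E − V))/ℏ: k₁ = √(2·1·16.4) = 5.727, k₂ = √(2·1·12.53) = 5.006.
Matching ψ and ψ′ at x = 0 gives r = (k₁ − k₂)/(k₁ + k₂), so R = r² = 0.004514 and T = 1 − R = 0.9955.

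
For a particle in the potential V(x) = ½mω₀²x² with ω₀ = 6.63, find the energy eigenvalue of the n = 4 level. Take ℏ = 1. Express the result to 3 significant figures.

E = 29.8

Using E_n = (n + ½)ℏω₀: E_4 = 4.5 × 6.63 = 29.84.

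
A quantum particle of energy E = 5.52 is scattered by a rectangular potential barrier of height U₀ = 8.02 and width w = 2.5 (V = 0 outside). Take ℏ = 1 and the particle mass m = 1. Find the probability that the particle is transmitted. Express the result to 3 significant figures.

T = 0.0000479

Since E < U₀ the interior solution is evanescent with decay constant κ = √(2m(U₀ − E))/ℏ = 2.236.
κw = 5.590, sinh(κw) = 133.9.
Matching ψ, ψ′ at both faces gives T = [1 + U₀² sinh²(κw) / (4E(U₀ − E))]⁻¹ = 1/20890 = 0.0000479.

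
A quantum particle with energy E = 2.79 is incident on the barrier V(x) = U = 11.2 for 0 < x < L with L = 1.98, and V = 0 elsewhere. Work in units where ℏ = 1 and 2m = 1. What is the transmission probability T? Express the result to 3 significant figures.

T = 0.0000308

E < U: inside the barrier ψ ∝ e^{±κx} with κ = √(2m(U − E))/ℏ = 2.900.
κL = 5.742, sinh(κL) = 155.8.
Matching ψ, ψ′ at both faces gives T = [1 + U² sinh²(κL) / (4E(U − E))]⁻¹ = 1/32460 = 0.0000308.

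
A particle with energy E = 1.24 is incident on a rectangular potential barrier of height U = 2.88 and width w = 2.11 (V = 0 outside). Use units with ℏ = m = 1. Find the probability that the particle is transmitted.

Since E < U the interior solution is evanescent with decay constant κ = √(2m(U − E))/ℏ = 1.811.
κw = 3.821, sinh(κw) = 22.82.
The exact tunnelling result is T⁻¹ = 1 + U² sinh²(κw) / [4E(U − E)] = 532.1, so T = 0.00188.

T = 0.00188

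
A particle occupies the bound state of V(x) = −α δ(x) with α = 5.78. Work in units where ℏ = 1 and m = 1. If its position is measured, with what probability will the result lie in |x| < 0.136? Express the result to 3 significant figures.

P = 0.792

The normalised bound state is ψ = √κ e^{−κ|x|} with κ = mα/ℏ² = 5.780.
P(|x| < d) = ∫_{−d}^{d} κ e^{−2κ|x|} dx = 1 − e^{−2κd} = 1 − e^{−1.572} = 0.7924.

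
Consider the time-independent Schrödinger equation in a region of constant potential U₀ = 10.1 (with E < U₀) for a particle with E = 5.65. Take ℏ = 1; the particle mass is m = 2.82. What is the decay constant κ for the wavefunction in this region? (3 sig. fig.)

κ = 5.01

Since E < U₀ the TISE in this region is ψ'' = κ²ψ with κ = √(2m(U₀ − E))/ℏ.
κ = √(2 × 2.82 × 4.45) = 5.010.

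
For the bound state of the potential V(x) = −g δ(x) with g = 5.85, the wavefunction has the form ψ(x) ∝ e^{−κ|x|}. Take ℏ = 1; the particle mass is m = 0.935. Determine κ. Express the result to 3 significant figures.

κ = 5.47

Integrate −(ℏ²/2m)ψ'' − gδ(x)ψ = Eψ from −ε to +ε: the ψ'' term gives ψ'(0⁺) − ψ'(0⁻) and the δ term gives −(2mg/ℏ²)ψ(0).
With ψ ∝ e^{−κ|x|} this yields −2κ = −2mg/ℏ², so κ = mg/ℏ² = 5.470.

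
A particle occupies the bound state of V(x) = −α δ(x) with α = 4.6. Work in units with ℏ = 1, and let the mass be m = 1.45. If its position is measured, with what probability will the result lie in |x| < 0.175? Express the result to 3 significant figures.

The normalised bound state is ψ = √κ e^{−κ|x|} with κ = mα/ℏ² = 6.670.
P(|x| < d) = ∫_{−d}^{d} κ e^{−2κ|x|} dx = 1 − e^{−2κd} = 1 − e^{−2.335} = 0.9031.

P = 0.903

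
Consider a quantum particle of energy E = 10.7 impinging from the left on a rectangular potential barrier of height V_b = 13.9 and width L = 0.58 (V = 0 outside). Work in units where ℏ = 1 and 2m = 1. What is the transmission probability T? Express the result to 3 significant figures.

T = 0.318

E < V_b: inside the barrier ψ ∝ e^{±κx} with κ = √(2m(V_b − E))/ℏ = 1.789.
κL = 1.038, sinh(κL) = 1.234.
Matching ψ, ψ′ at both faces gives T = [1 + V_b² sinh²(κL) / (4E(V_b − E))]⁻¹ = 1/3.148 = 0.318.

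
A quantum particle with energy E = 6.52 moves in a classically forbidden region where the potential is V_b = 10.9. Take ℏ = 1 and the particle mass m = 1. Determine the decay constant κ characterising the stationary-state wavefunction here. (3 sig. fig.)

κ = 2.96

Since E < V_b the TISE in this region is ψ'' = κ²ψ with κ = √(2m(V_b − E))/ℏ.
κ = √(2 × 1 × 4.38) = 2.960.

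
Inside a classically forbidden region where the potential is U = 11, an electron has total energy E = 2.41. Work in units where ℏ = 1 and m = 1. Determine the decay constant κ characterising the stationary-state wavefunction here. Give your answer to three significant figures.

κ = 4.14

Since E < U the TISE in this region is ψ'' = κ²ψ with κ = √(2m(U − E))/ℏ.
κ = √(2 × 1 × 8.59) = 4.145.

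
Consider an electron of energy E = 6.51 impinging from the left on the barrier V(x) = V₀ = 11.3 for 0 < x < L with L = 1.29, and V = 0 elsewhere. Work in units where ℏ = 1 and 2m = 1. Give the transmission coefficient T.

T = 0.0137

Since E < V₀ the interior solution is evanescent with decay constant κ = √(2m(V₀ − E))/ℏ = 2.189.
κL = 2.823, sinh(κL) = 8.386.
The exact tunnelling result is T⁻¹ = 1 + V₀² sinh²(κL) / [4E(V₀ − E)] = 73.00, so T = 0.0137.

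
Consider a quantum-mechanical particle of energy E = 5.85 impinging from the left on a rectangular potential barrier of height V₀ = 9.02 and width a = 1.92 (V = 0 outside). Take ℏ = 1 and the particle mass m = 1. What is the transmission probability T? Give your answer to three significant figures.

Since E < V₀ the interior solution is evanescent with decay constant κ = √(2m(V₀ − E))/ℏ = 2.518.
κa = 4.834, sinh(κa) = 62.88.
The exact tunnelling result is T⁻¹ = 1 + V₀² sinh²(κa) / [4E(V₀ − E)] = 4338, so T = 0.000231.

T = 0.000231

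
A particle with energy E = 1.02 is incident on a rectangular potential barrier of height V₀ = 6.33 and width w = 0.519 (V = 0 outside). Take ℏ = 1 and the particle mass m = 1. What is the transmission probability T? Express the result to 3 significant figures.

T = 0.0730

E < V₀: inside the barrier ψ ∝ e^{±κx} with κ = √(2m(V₀ − E))/ℏ = 3.259.
κw = 1.691, sinh(κw) = 2.621.
Matching ψ, ψ′ at both faces gives T = [1 + V₀² sinh²(κw) / (4E(V₀ − E))]⁻¹ = 1/13.71 = 0.0730.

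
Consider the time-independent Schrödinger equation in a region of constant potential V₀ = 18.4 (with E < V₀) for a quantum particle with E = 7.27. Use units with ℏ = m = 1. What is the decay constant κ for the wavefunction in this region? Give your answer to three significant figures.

κ = 4.72

Since E < V₀ the TISE in this region is ψ'' = κ²ψ with κ = √(2m(V₀ − E))/ℏ.
κ = √(2 × 1 × 11.13) = 4.718.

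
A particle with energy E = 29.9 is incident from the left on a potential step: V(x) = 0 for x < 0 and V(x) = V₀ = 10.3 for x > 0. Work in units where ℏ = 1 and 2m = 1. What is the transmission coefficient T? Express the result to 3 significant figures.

On each side the TISE gives plane waves with k = √(2m(E − V))/ℏ: k₁ = √(2·½·29.9) = 5.468, k₂ = √(2·½·19.6) = 4.427.
Matching ψ and ψ′ at x = 0 gives r = (k₁ − k₂)/(k₁ + k₂), so R = r² = 0.01107 and T = 1 − R = 0.9889.

T = 0.989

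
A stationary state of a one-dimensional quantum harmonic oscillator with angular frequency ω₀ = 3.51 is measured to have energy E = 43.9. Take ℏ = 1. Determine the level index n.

n = 12

Invert E_n = (n + ½)ℏω₀: n = E/ℏω₀ − ½ = 12.007, so n = 12.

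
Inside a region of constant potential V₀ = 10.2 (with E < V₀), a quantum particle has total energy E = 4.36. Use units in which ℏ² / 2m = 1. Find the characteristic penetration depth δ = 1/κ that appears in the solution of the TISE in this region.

Since E < V₀ the TISE in this region is ψ'' = κ²ψ with κ = √(2m(V₀ − E))/ℏ.
κ = √(2 × 0.5 × 5.84) = 2.417. The penetration depth is δ = 1/κ = 0.414.

δ = 0.414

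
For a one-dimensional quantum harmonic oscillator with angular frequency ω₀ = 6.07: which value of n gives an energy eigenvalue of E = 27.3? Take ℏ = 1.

Invert E_n = (n + ½)ℏω₀: n = E/ℏω₀ − ½ = 3.998, so n = 4.

n = 4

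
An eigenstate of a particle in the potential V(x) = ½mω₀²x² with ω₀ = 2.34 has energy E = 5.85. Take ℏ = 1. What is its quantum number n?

n = 2

E_n = ℏω₀(n + ½) ⇒ n = E/(ℏω₀) − ½ = 5.85/2.34 − 0.5 = 2.000 → n = 2.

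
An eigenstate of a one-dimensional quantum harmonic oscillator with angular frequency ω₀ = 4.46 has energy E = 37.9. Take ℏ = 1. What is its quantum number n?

n = 8

E_n = ℏω₀(n + ½) ⇒ n = E/(ℏω₀) − ½ = 37.9/4.46 − 0.5 = 7.998 → n = 8.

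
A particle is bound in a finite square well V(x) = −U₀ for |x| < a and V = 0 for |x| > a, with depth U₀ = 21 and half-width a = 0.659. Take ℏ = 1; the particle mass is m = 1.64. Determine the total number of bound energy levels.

The dimensionless depth is z₀ = a√(2mU₀)/ℏ = 0.659 × √(68.88) = 5.469.
A new bound state (alternating even/odd) appears each time z₀ passes a multiple of π/2, so N = ⌊2z₀/π⌋ + 1 = ⌊3.482⌋ + 1 = 4.

N = 4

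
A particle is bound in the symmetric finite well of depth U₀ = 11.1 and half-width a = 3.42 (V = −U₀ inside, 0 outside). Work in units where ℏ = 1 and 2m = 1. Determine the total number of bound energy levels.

Define the well-strength parameter z₀ = (a/ℏ)√(2mU₀) = 3.42 × √(2·0.5·11.1) = 11.39.
A new bound state (alternating even/odd) appears each time z₀ passes a multiple of π/2, so N = ⌊2z₀/π⌋ + 1 = ⌊7.254⌋ + 1 = 8.

N = 8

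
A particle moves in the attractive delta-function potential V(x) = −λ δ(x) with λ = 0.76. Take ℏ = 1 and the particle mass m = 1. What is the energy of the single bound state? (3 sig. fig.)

For x ≠ 0 the bound state is ψ ∝ e^{−κ|x|}; integrating the TISE across the delta gives the cusp condition 2κ = 2mλ/ℏ², so κ = 0.7600.
Then E = −ℏ²κ²/(2m) = −mλ²/(2ℏ²) = -0.2888.

E = -0.289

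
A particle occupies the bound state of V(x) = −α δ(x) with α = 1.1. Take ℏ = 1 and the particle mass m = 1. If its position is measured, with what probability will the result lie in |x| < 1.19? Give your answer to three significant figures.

P = 0.927

The normalised bound state is ψ = √κ e^{−κ|x|} with κ = mα/ℏ² = 1.100.
P(|x| < d) = ∫_{−d}^{d} κ e^{−2κ|x|} dx = 1 − e^{−2κd} = 1 − e^{−2.618} = 0.9271.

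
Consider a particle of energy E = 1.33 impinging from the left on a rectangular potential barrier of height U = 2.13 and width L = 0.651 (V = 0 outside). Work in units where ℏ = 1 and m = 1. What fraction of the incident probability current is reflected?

R = 0.474

Since E < U the interior solution is evanescent with decay constant κ = √(2m(U − E))/ℏ = 1.265.
κL = 0.8235, sinh(κL) = 0.9197.
Matching ψ, ψ′ at both faces gives T = [1 + U² sinh²(κL) / (4E(U − E))]⁻¹ = 1/1.902 = 0.526.
R = 1 − T = 0.474.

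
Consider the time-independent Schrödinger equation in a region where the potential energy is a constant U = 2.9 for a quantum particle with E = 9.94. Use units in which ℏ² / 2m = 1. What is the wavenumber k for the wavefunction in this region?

With E > U the solution is oscillatory, ψ ∝ e^{±ikx} with k = √(2m(E − U))/ℏ.
k = √(2 × 0.5 × 7.04) = 2.653.

k = 2.65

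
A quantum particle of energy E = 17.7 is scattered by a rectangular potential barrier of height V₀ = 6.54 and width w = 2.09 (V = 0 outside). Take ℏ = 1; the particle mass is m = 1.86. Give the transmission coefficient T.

E > V₀: inside the barrier k₂ = √(2m(E − V₀))/ℏ = 6.443, k₂w = 13.47.
T = [1 + V₀² sin²(k₂w) / (4E(E − V₀))]⁻¹ = 1/1.033 = 0.968.

T = 0.968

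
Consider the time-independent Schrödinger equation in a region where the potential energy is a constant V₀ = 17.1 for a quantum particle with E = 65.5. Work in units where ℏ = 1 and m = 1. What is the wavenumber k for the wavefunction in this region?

With E > V₀ the solution is oscillatory, ψ ∝ e^{±ikx} with k = √(2m(E − V₀))/ℏ.
k = √(2 × 1 × 48.4) = 9.839.

k = 9.84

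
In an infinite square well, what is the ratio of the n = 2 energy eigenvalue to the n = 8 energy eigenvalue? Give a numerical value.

E_n = n²π²ℏ²/(2mL²) so the ratio is n₂²/n₁² = 4/64 = 0.0625.

0.0625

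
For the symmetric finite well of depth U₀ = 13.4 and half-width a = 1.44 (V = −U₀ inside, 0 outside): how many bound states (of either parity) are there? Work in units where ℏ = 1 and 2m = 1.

Define the well-strength parameter z₀ = (a/ℏ)√(2mU₀) = 1.44 × √(2·0.5·13.4) = 5.271.
The even/odd transcendental equations gain one root per π/2 in z₀, giving N = 1 + ⌊2z₀/π⌋ = 1 + ⌊3.356⌋ = 4.

N = 4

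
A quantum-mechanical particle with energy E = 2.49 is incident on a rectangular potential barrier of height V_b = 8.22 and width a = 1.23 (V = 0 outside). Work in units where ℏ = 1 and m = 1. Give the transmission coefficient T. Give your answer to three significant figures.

E < V_b: inside the barrier ψ ∝ e^{±κx} with κ = √(2m(V_b − E))/ℏ = 3.385.
κa = 4.164, sinh(κa) = 32.15.
The exact tunnelling result is T⁻¹ = 1 + V_b² sinh²(κa) / [4E(V_b − E)] = 1225, so T = 0.000816.

T = 0.000816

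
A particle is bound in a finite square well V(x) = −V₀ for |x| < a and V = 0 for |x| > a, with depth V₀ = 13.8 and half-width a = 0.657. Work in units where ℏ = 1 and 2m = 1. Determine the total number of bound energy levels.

N = 2

Define the well-strength parameter z₀ = (a/ℏ)√(2mV₀) = 0.657 × √(2·0.5·13.8) = 2.441.
The even/odd transcendental equations gain one root per π/2 in z₀, giving N = 1 + ⌊2z₀/π⌋ = 1 + ⌊1.554⌋ = 2.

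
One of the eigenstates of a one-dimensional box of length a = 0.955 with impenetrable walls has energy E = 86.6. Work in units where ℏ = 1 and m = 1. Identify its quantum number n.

n = 4

From E_n = n²π²ℏ²/(2ma²) invert to n = √(2ma²E)/(πℏ).
n = (0.955/π) × √(2 × 1 × 86.6) = 4.001 → n = 4.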